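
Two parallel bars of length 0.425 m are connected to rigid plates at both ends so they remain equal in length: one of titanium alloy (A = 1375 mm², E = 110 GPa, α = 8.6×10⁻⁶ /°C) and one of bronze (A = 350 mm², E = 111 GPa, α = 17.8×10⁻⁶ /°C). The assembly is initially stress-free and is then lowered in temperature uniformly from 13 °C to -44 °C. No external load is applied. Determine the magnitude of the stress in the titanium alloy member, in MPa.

The bronze has the larger α, so on cooling it would change length more than the titanium alloy if both were free. The rigid plates force a common final length, so the bronze is put into tension and the titanium alloy into compression, with equal and opposite forces P (no external load).
Equating the net (thermal + elastic) strains gives |α₁ − α₂|·ΔT = P·[1/(A₁E₁) + 1/(A₂E₂)].
|α₁ − α₂|·ΔT = 9.2×10⁻⁶ × 57 = 0.0005244.
1/(A₁E₁) + 1/(A₂E₂) = 1/(1375×110×10³) + 1/(350×111×10³) = 3.235×10⁻⁸ N⁻¹.
P = 0.0005244 / 3.235×10⁻⁸ = 16210 N = 16.21 kN.
σ_{titanium alloy} = P/A₁ = 16210/1375 = 11.79 MPa, compressive.

σ ≈ 11.8 MPa (compressive)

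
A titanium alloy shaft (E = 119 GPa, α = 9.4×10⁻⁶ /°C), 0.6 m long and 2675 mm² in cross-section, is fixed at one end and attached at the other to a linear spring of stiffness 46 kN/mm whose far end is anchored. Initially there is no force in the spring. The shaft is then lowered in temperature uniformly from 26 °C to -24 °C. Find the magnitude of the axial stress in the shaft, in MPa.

σ ≈ 4.46 MPa (tensile)

Free thermal contraction: δ_free = αΔT L = 9.4×10⁻⁶ × 50 × 600 = 0.282 mm.
With a force P in the spring, the elastic change of the shaft is PL/(AE) and that of the spring is P/k; compatibility requires their sum to equal δ_free.
P [ L/(AE) + 1/k ] = δ_free → P [ 600/(2675×119×10³) + 1/(46×10³) ] = 0.282.
P = 0.282 / 2.362×10⁻⁵ = 11940 N.
σ = P/A = 11940/2675 = 4.462 MPa.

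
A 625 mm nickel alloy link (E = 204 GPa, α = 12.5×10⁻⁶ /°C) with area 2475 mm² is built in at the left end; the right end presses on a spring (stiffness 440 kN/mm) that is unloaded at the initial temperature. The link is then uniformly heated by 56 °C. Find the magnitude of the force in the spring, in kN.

P ≈ 125 kN

Free thermal expansion: δ_free = αΔT L = 12.5×10⁻⁶ × 56 × 625 = 0.4375 mm.
With a force P in the spring, the elastic change of the link is PL/(AE) and that of the spring is P/k; compatibility requires their sum to equal δ_free.
So P = δ_free / [L/(AE) + 1/k] = 0.4375 / [ 625/(2475×204×10³) + 1/(440×10³) ].
P = 0.4375 / 3.511×10⁻⁶ = 124600 N.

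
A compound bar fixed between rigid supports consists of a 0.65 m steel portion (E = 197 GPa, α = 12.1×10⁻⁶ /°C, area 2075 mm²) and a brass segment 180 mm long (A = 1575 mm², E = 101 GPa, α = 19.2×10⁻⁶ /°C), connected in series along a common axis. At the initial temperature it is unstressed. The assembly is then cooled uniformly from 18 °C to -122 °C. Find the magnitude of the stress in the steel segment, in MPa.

σ ≈ 281 MPa (tensile)

Free thermal contraction of the whole bar: Σ αᵢΔT Lᵢ = 12.1×10⁻⁶×140×650 + 19.2×10⁻⁶×140×180 = 1.585 mm.
The walls prevent any net length change, so an axial force P (same in every segment) develops. Compatibility: P · Σ Lᵢ/(AᵢEᵢ) = δ_free.
Σ Lᵢ/(AᵢEᵢ) = 650/(2075×197×10³) + 180/(1575×101×10³) = 2.722×10⁻⁶ mm/N.
Hence P = δ_free / Σ(L/AE) = 1.585/2.722×10⁻⁶ = 582.3 kN (tensile).
σ_{steel} = P / A = 582300 / 2075 = 280.6 MPa.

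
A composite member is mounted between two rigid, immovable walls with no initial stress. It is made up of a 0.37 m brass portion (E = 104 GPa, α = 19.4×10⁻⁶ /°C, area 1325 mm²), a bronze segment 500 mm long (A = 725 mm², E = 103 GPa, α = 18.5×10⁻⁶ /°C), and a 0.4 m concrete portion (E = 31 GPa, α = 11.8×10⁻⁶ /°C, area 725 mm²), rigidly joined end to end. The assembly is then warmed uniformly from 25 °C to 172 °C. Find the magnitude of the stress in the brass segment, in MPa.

If the supports were absent, the total length change would be Σ αᵢΔT Lᵢ = 19.4×10⁻⁶×147×370 + 18.5×10⁻⁶×147×500 + 11.8×10⁻⁶×147×400 = 3.109 mm.
The rigid supports impose zero overall length change; the single axial force P common to all segments must satisfy P Σ Lᵢ/(AᵢEᵢ) = δ_free.
The series flexibility is Σ Lᵢ/(AᵢEᵢ) = 370/(1325×104×10³) + 500/(725×103×10³) + 400/(725×31×10³) = 2.718×10⁻⁵ mm/N.
P = 3.109 / 2.718×10⁻⁵ = 114400 N = 114.4 kN, compressive.
σ_{brass} = P / A = 114400 / 1325 = 86.33 MPa.

σ ≈ 86.3 MPa (compressive)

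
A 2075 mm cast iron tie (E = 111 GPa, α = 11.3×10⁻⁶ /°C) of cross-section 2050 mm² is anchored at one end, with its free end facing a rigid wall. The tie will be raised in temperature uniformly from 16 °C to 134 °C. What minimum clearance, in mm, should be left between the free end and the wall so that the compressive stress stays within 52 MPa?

With no wall the tie would lengthen by αΔT L = 11.3×10⁻⁶ × 118 × 2075 = 2.767 mm.
At the allowable stress the elastic shortening the wall may impose is σL/E = 52 × 2075 / (111×10³) = 0.9721 mm.
So the gap has to take up the difference, g_min = δ_free − σL/E = 2.767 − 0.9721 = 1.795 mm.

g ≈ 1.79 mm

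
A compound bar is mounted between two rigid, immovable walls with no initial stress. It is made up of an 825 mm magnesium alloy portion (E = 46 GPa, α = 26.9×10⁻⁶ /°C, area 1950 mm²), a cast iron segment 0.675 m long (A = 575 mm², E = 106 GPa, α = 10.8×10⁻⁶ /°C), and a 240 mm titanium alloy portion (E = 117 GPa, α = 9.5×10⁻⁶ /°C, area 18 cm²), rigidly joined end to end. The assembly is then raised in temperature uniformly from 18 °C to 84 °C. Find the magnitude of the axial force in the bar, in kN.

P ≈ 97.9 kN (compressive)

If the supports were absent, the total length change would be Σ αᵢΔT Lᵢ = 26.9×10⁻⁶×66×825 + 10.8×10⁻⁶×66×675 + 9.5×10⁻⁶×66×240 = 2.096 mm.
The rigid supports impose zero overall length change; the single axial force P common to all segments must satisfy P Σ Lᵢ/(AᵢEᵢ) = δ_free.
The series flexibility is Σ Lᵢ/(AᵢEᵢ) = 825/(1950×46×10³) + 675/(575×106×10³) + 240/(1800×117×10³) = 2.141×10⁻⁵ mm/N.
So P = 2.096 / 2.141×10⁻⁵ = 97.91 kN, compressive.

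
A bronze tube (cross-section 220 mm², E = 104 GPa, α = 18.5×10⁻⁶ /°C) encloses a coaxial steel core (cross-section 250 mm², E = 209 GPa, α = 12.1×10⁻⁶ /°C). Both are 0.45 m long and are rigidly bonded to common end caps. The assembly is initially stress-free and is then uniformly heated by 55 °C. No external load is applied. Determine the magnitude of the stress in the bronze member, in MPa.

The bronze has the larger α, so on heating it would change length more than the steel if both were free. The rigid plates force a common final length, so the bronze is put into compression and the steel into tension, with equal and opposite forces P (no external load).
Setting the final lengths equal and cancelling L: (α₁ − α₂)ΔT = P/(A₁E₁) + P/(A₂E₂).
|α₁ − α₂|·ΔT = 6.4×10⁻⁶ × 55 = 0.000352.
1/(A₁E₁) + 1/(A₂E₂) = 1/(220×104×10³) + 1/(250×209×10³) = 6.285×10⁻⁸ N⁻¹.
So P = 0.000352 / 6.285×10⁻⁸ = 5.601 kN.
σ_{bronze} = P/A₁ = 5601/220 = 25.46 MPa, compressive.

σ ≈ 25.5 MPa (compressive)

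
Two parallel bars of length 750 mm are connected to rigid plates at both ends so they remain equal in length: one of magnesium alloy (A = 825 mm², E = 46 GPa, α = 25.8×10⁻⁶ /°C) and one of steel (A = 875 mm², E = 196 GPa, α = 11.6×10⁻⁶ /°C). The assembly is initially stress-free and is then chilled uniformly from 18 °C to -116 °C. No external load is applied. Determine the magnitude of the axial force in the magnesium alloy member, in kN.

P ≈ 59.1 kN (tensile in the magnesium alloy)

The magnesium alloy has the larger α, so on cooling it would change length more than the steel if both were free. The rigid plates force a common final length, so the magnesium alloy is put into tension and the steel into compression, with equal and opposite forces P (no external load).
Setting the final lengths equal and cancelling L: (α₁ − α₂)ΔT = P/(A₁E₁) + P/(A₂E₂).
|α₁ − α₂|·ΔT = 14.2×10⁻⁶ × 134 = 0.001903.
1/(A₁E₁) + 1/(A₂E₂) = 1/(825×46×10³) + 1/(875×196×10³) = 3.218×10⁻⁸ N⁻¹.
P = 0.001903 / 3.218×10⁻⁸ = 59130 N = 59.13 kN.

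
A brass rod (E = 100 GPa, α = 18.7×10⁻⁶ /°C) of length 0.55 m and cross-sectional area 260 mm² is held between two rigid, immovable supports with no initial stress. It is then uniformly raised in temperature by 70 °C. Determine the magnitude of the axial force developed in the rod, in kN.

The ends cannot move, so σ = EαΔT = 100×10³ × 18.7×10⁻⁶ × 70 = 130.9 MPa.
P = AEαΔT = 260 × 100×10³ × 18.7×10⁻⁶ × 70 = 34.03 kN (compressive).

P ≈ 34 kN (compressive)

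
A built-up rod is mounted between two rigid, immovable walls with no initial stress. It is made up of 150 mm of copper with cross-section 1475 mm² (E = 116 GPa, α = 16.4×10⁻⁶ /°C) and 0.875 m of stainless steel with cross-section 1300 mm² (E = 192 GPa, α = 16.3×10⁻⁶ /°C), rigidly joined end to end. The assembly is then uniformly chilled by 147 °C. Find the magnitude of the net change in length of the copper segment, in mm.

If the supports were absent, the total length change would be Σ αᵢΔT Lᵢ = 16.4×10⁻⁶×147×150 + 16.3×10⁻⁶×147×875 = 2.458 mm.
Since the ends are fixed, an axial force P builds up, equal in every segment, with P · Σ Lᵢ/(AᵢEᵢ) = δ_free.
The series flexibility is Σ Lᵢ/(AᵢEᵢ) = 150/(1475×116×10³) + 875/(1300×192×10³) = 4.382×10⁻⁶ mm/N.
So P = 2.458 / 4.382×10⁻⁶ = 560.9 kN, tensile.
For the copper segment, free thermal change = 16.4×10⁻⁶×147×150 = 0.3616 mm and elastic change from P = 560900×150/(1475×116×10³) = 0.4918 mm; these oppose, so the net change is 0.13 mm (segment lengthens).

|ΔL| ≈ 0.13 mm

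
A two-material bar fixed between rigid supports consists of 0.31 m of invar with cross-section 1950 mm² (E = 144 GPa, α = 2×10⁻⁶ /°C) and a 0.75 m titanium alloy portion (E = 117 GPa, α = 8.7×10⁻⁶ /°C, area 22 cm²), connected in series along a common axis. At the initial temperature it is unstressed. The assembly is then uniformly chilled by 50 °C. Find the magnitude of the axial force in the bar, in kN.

Free thermal contraction of the whole bar: Σ αᵢΔT Lᵢ = 2×10⁻⁶×50×310 + 8.7×10⁻⁶×50×750 = 0.3572 mm.
Since the ends are fixed, an axial force P builds up, equal in every segment, with P · Σ Lᵢ/(AᵢEᵢ) = δ_free.
The series flexibility is Σ Lᵢ/(AᵢEᵢ) = 310/(1950×144×10³) + 750/(2200×117×10³) = 4.018×10⁻⁶ mm/N.
P = 0.3572 / 4.018×10⁻⁶ = 88920 N = 88.92 kN, tensile.

P ≈ 88.9 kN (tensile)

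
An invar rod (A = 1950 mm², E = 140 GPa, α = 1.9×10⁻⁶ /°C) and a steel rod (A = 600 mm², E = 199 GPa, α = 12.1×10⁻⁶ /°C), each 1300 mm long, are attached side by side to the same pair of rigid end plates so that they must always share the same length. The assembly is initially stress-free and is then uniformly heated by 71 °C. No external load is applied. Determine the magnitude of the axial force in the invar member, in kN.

P ≈ 60.2 kN (tensile in the invar)

The steel has the larger α, so on heating it would change length more than the invar if both were free. The rigid plates force a common final length, so the steel is put into compression and the invar into tension, with equal and opposite forces P (no external load).
Equating the net (thermal + elastic) strains gives |α₁ − α₂|·ΔT = P·[1/(A₁E₁) + 1/(A₂E₂)].
|α₁ − α₂|·ΔT = 10.2×10⁻⁶ × 71 = 0.0007242.
1/(A₁E₁) + 1/(A₂E₂) = 1/(1950×140×10³) + 1/(600×199×10³) = 1.204×10⁻⁸ N⁻¹.
So P = 0.0007242 / 1.204×10⁻⁸ = 60.16 kN.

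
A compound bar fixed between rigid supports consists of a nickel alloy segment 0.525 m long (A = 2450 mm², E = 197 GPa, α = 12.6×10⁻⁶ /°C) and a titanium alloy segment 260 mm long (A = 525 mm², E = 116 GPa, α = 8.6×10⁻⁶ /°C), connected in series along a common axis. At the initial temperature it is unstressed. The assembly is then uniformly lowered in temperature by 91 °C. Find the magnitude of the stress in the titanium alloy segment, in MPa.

Free thermal contraction of the whole bar: Σ αᵢΔT Lᵢ = 12.6×10⁻⁶×91×525 + 8.6×10⁻⁶×91×260 = 0.8054 mm.
Since the ends are fixed, an axial force P builds up, equal in every segment, with P · Σ Lᵢ/(AᵢEᵢ) = δ_free.
Σ Lᵢ/(AᵢEᵢ) = 525/(2450×197×10³) + 260/(525×116×10³) = 5.357×10⁻⁶ mm/N.
P = 0.8054 / 5.357×10⁻⁶ = 150400 N = 150.4 kN, tensile.
σ_{titanium alloy} = P / A = 150400 / 525 = 286.4 MPa.

σ ≈ 286 MPa (tensile)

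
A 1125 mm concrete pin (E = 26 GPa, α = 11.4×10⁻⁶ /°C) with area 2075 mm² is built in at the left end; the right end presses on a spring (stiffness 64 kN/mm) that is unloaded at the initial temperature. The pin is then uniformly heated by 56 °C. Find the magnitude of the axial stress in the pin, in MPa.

σ ≈ 9.49 MPa (compressive)

If the spring were absent the pin would lengthen by αΔT L = 11.4×10⁻⁶ × 56 × 1125 = 0.7182 mm.
With a force P in the spring, the elastic change of the pin is PL/(AE) and that of the spring is P/k; compatibility requires their sum to equal δ_free.
P [ L/(AE) + 1/k ] = δ_free → P [ 1125/(2075×26×10³) + 1/(64×10³) ] = 0.7182.
P = 0.7182 / 3.648×10⁻⁵ = 19690 N.
σ = P/A = 19690/2075 = 9.489 MPa.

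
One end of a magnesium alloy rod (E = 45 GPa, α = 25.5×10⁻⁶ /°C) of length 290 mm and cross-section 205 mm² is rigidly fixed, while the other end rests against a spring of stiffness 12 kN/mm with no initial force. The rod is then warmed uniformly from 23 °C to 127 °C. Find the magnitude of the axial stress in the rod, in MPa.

Free thermal expansion: δ_free = αΔT L = 25.5×10⁻⁶ × 104 × 290 = 0.7691 mm.
With a force P in the spring, the elastic change of the rod is PL/(AE) and that of the spring is P/k; compatibility requires their sum to equal δ_free.
So P = δ_free / [L/(AE) + 1/k] = 0.7691 / [ 290/(205×45×10³) + 1/(12×10³) ].
P = 0.7691 / 0.0001148 = 6701 N.
σ = P/A = 6701/205 = 32.69 MPa.

σ ≈ 32.7 MPa (compressive)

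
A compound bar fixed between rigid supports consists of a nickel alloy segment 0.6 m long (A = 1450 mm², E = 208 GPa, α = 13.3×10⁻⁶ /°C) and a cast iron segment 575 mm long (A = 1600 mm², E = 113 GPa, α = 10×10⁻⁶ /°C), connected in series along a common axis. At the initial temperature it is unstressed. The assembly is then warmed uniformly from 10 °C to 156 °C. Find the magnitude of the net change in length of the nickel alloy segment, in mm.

If the supports were absent, the total length change would be Σ αᵢΔT Lᵢ = 13.3×10⁻⁶×146×600 + 10×10⁻⁶×146×575 = 2.005 mm.
The walls prevent any net length change, so an axial force P (same in every segment) develops. Compatibility: P · Σ Lᵢ/(AᵢEᵢ) = δ_free.
Σ Lᵢ/(AᵢEᵢ) = 600/(1450×208×10³) + 575/(1600×113×10³) = 5.17×10⁻⁶ mm/N.
P = 2.005 / 5.17×10⁻⁶ = 387800 N = 387.8 kN, compressive.
For the nickel alloy segment, free thermal change = 13.3×10⁻⁶×146×600 = 1.165 mm and elastic change from P = 387800×600/(1450×208×10³) = 0.7714 mm; these oppose, so the net change is 0.394 mm (segment lengthens).

|ΔL| ≈ 0.394 mm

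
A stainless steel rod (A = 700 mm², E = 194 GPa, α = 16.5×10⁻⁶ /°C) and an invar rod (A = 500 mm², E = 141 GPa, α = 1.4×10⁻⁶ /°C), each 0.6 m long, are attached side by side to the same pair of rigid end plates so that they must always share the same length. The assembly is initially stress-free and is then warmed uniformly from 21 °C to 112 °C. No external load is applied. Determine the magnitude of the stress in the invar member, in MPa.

Both members must finish at the same length. With the larger α, the stainless steel tends to over-expand; the plates restrain it, putting the stainless steel in compression and the invar in tension. With no external load the two internal forces are equal and opposite, magnitude P.
Compatibility of the two members (thermal + elastic change equal): (α₁ − α₂)ΔT = P·[1/(A₁E₁) + 1/(A₂E₂)].
|α₁ − α₂|·ΔT = 15.1×10⁻⁶ × 91 = 0.001374.
1/(A₁E₁) + 1/(A₂E₂) = 1/(700×194×10³) + 1/(500×141×10³) = 2.155×10⁻⁸ N⁻¹.
So P = 0.001374 / 2.155×10⁻⁸ = 63.77 kN.
σ_{invar} = P/A₂ = 63770/500 = 127.5 MPa, tensile.

σ ≈ 128 MPa (tensile)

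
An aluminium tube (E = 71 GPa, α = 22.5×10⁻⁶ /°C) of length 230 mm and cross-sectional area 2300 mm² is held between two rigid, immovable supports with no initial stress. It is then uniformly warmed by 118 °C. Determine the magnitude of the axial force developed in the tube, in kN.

Full restraint means ε = 0, so the stress is σ = EαΔT = 71×10³ × 22.5×10⁻⁶ × 118 = 188.5 MPa.
Then P = σA = 188.5 × 2300 mm² = 433.6 kN, compressive.

P ≈ 434 kN (compressive)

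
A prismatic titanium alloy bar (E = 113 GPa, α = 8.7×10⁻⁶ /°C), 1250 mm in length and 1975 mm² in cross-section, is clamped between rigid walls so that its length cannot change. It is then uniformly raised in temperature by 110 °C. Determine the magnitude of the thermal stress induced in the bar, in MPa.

σ ≈ 108 MPa (compressive)

The supports are rigid, so the total axial strain is zero. The restrained thermal strain is ε = αΔT = 8.7×10⁻⁶ × 110 = 957×10⁻⁶.
Hence σ = E·αΔT = 113×10³ × 957×10⁻⁶ = 108.1 MPa, compressive.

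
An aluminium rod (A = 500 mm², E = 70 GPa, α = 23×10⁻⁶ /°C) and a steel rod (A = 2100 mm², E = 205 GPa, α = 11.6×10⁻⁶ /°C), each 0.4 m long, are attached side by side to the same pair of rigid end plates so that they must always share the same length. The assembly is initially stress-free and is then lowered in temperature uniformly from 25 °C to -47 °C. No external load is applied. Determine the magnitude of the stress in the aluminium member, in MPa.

σ ≈ 53.1 MPa (tensile)

The aluminium has the larger α, so on cooling it would change length more than the steel if both were free. The rigid plates force a common final length, so the aluminium is put into tension and the steel into compression, with equal and opposite forces P (no external load).
Equating the net (thermal + elastic) strains gives |α₁ − α₂|·ΔT = P·[1/(A₁E₁) + 1/(A₂E₂)].
|α₁ − α₂|·ΔT = 11.4×10⁻⁶ × 72 = 0.0008208.
1/(A₁E₁) + 1/(A₂E₂) = 1/(500×70×10³) + 1/(2100×205×10³) = 3.089×10⁻⁸ N⁻¹.
So P = 0.0008208 / 3.089×10⁻⁸ = 26.57 kN.
σ_{aluminium} = P/A₁ = 26570/500 = 53.14 MPa, tensile.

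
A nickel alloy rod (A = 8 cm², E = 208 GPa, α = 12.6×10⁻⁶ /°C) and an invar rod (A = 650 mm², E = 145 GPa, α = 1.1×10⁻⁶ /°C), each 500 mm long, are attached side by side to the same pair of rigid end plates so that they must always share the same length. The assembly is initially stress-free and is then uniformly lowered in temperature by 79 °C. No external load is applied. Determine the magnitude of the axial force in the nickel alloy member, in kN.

Equilibrium of a rigid end plate with no external load gives equal and opposite internal forces ±P in the two members. Since α_{nickel alloy} > α_{invar}, cooling drives the nickel alloy into tension and the invar into compression.
Setting the final lengths equal and cancelling L: (α₁ − α₂)ΔT = P/(A₁E₁) + P/(A₂E₂).
|α₁ − α₂|·ΔT = 11.5×10⁻⁶ × 79 = 0.0009085.
1/(A₁E₁) + 1/(A₂E₂) = 1/(800×208×10³) + 1/(650×145×10³) = 1.662×10⁻⁸ N⁻¹.
So P = 0.0009085 / 1.662×10⁻⁸ = 54.66 kN.

P ≈ 54.7 kN (tensile in the nickel alloy)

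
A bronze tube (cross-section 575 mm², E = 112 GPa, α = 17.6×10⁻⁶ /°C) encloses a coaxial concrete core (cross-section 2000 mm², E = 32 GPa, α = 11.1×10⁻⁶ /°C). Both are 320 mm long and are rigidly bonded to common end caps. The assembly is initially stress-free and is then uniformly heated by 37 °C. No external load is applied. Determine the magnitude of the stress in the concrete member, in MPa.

The bronze has the larger α, so on heating it would change length more than the concrete if both were free. The rigid plates force a common final length, so the bronze is put into compression and the concrete into tension, with equal and opposite forces P (no external load).
Equating the net (thermal + elastic) strains gives |α₁ − α₂|·ΔT = P·[1/(A₁E₁) + 1/(A₂E₂)].
|α₁ − α₂|·ΔT = 6.5×10⁻⁶ × 37 = 0.0002405.
1/(A₁E₁) + 1/(A₂E₂) = 1/(575×112×10³) + 1/(2000×32×10³) = 3.115×10⁻⁸ N⁻¹.
P = 0.0002405 / 3.115×10⁻⁸ = 7720 N = 7.72 kN.
σ_{concrete} = P/A₂ = 7720/2000 = 3.86 MPa, tensile.

σ ≈ 3.86 MPa (tensile)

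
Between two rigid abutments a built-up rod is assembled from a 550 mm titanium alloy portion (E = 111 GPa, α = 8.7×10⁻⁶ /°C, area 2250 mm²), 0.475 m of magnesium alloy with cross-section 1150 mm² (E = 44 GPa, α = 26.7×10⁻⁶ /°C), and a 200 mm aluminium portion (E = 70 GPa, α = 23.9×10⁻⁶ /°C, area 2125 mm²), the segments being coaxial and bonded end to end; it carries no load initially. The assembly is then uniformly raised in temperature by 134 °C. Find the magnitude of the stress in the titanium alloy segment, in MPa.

σ ≈ 102 MPa (compressive)

If the supports were absent, the total length change would be Σ αᵢΔT Lᵢ = 8.7×10⁻⁶×134×550 + 26.7×10⁻⁶×134×475 + 23.9×10⁻⁶×134×200 = 2.981 mm.
Since the ends are fixed, an axial force P builds up, equal in every segment, with P · Σ Lᵢ/(AᵢEᵢ) = δ_free.
The series flexibility is Σ Lᵢ/(AᵢEᵢ) = 550/(2250×111×10³) + 475/(1150×44×10³) + 200/(2125×70×10³) = 1.293×10⁻⁵ mm/N.
P = 2.981 / 1.293×10⁻⁵ = 230500 N = 230.5 kN, compressive.
σ_{titanium alloy} = P / A = 230500 / 2250 = 102.4 MPa.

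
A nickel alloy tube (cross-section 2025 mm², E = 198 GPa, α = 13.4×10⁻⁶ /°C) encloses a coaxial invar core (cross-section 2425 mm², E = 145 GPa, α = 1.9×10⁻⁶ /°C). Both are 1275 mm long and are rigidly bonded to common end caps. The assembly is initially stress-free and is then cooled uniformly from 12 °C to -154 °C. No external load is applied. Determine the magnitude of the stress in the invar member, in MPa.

σ ≈ 147 MPa (compressive)

Equilibrium of a rigid end plate with no external load gives equal and opposite internal forces ±P in the two members. Since α_{nickel alloy} > α_{invar}, cooling drives the nickel alloy into tension and the invar into compression.
Equating the net (thermal + elastic) strains gives |α₁ − α₂|·ΔT = P·[1/(A₁E₁) + 1/(A₂E₂)].
|α₁ − α₂|·ΔT = 11.5×10⁻⁶ × 166 = 0.001909.
1/(A₁E₁) + 1/(A₂E₂) = 1/(2025×198×10³) + 1/(2425×145×10³) = 5.338×10⁻⁹ N⁻¹.
P = 0.001909 / 5.338×10⁻⁹ = 357600 N = 357.6 kN.
σ_{invar} = P/A₂ = 357600/2425 = 147.5 MPa, compressive.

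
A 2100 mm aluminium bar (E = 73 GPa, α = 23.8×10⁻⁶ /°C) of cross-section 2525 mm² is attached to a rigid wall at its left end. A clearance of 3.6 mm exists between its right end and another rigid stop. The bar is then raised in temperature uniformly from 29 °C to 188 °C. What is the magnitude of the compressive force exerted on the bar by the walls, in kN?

Free thermal elongation = αΔT L = 23.8×10⁻⁶ × 159 × 2100 = 7.947 mm.
The gap closes (δ_free > 3.6 mm) and the wall then resists a further 7.947 − 3.6 = 4.347 mm of expansion.
So σ = E(δ_free − g)/L = 73×10³ × 4.347/2100 = 151.1 MPa.
P = σA = 151.1 × 2525 = 381.5 kN.

P ≈ 382 kN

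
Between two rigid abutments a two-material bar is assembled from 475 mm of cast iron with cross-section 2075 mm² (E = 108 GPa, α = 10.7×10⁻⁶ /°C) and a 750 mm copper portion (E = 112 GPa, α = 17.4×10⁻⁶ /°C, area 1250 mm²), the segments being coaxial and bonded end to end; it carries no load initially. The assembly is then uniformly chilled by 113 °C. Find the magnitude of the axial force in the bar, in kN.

If the supports were absent, the total length change would be Σ αᵢΔT Lᵢ = 10.7×10⁻⁶×113×475 + 17.4×10⁻⁶×113×750 = 2.049 mm.
Since the ends are fixed, an axial force P builds up, equal in every segment, with P · Σ Lᵢ/(AᵢEᵢ) = δ_free.
Σ Lᵢ/(AᵢEᵢ) = 475/(2075×108×10³) + 750/(1250×112×10³) = 7.477×10⁻⁶ mm/N.
Hence P = δ_free / Σ(L/AE) = 2.049/7.477×10⁻⁶ = 274 kN (tensile).

P ≈ 274 kN (tensile)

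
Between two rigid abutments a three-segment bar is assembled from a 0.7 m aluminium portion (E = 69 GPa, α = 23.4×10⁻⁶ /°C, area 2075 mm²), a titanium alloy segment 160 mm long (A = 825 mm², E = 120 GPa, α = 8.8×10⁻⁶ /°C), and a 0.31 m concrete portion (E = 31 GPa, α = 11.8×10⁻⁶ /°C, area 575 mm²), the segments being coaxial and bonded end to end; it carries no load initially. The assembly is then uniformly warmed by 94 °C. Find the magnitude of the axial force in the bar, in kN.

P ≈ 84.4 kN (compressive)

Free thermal expansion of the whole bar: Σ αᵢΔT Lᵢ = 23.4×10⁻⁶×94×700 + 8.8×10⁻⁶×94×160 + 11.8×10⁻⁶×94×310 = 2.016 mm.
Since the ends are fixed, an axial force P builds up, equal in every segment, with P · Σ Lᵢ/(AᵢEᵢ) = δ_free.
Σ Lᵢ/(AᵢEᵢ) = 700/(2075×69×10³) + 160/(825×120×10³) + 310/(575×31×10³) = 2.39×10⁻⁵ mm/N.
So P = 2.016 / 2.39×10⁻⁵ = 84.36 kN, compressive.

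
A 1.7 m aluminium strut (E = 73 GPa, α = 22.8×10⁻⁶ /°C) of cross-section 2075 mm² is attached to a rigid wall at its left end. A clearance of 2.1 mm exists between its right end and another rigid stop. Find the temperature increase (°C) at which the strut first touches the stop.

ΔT ≈ 54.2 °C

The gap closes when αΔT L = 2.1 mm, since the strut is still unstressed at that instant.
So ΔT = g/(αL) = 2.1/(22.8×10⁻⁶ × 1700) = 54.18 °C.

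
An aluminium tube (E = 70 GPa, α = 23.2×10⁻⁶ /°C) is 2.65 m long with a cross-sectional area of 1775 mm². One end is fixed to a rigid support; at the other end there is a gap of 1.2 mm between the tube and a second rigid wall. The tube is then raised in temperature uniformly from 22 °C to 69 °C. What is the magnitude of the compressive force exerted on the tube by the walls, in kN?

Free thermal elongation = αΔT L = 23.2×10⁻⁶ × 47 × 2650 = 2.89 mm.
This exceeds the 1.2 mm gap, so the wall pushes back. The portion of expansion that must be recovered elastically is δ_free − gap = 2.89 − 1.2 = 1.69 mm.
Compatibility: PL/(AE) = 1.69 mm, so σ = P/A = E × (1.69/2650) = 44.63 MPa.
P = σA = 44.63 × 1775 = 79.22 kN.

P ≈ 79.2 kN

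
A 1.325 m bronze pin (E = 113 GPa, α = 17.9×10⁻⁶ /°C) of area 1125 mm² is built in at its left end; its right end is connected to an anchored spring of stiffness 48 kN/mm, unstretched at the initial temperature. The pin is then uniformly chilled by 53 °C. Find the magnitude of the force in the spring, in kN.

Free thermal contraction: δ_free = αΔT L = 17.9×10⁻⁶ × 53 × 1325 = 1.257 mm.
Let P be the tensile force in the spring. The pin extends elastically by PL/(AE) and the spring stretches by P/k; together these equal δ_free.
So P = δ_free / [L/(AE) + 1/k] = 1.257 / [ 1325/(1125×113×10³) + 1/(48×10³) ].
P = 1.257 / 3.126×10⁻⁵ = 40220 N.

P ≈ 40.2 kN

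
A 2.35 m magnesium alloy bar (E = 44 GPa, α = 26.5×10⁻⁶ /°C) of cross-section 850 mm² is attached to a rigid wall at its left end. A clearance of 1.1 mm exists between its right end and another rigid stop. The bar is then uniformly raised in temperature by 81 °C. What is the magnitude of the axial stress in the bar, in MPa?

σ ≈ 73.9 MPa (compressive)

Free thermal elongation = αΔT L = 26.5×10⁻⁶ × 81 × 2350 = 5.044 mm.
This exceeds the 1.1 mm gap, so the wall pushes back. The portion of expansion that must be recovered elastically is δ_free − gap = 5.044 − 1.1 = 3.944 mm.
That suppressed elongation corresponds to σ = E·Δ/L = 44×10³ × 3.944/2350 = 73.85 MPa.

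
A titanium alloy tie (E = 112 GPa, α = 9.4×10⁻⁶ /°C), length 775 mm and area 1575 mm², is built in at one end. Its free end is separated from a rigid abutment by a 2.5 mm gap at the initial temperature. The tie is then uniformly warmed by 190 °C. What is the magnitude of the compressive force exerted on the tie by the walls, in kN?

P ≈ 0 kN

If the wall were absent the tie would grow by αΔT L = 9.4×10⁻⁶ × 190 × 775 = 1.384 mm.
Since δ_free = 1.38 mm is less than the 2.5 mm gap, the tie never touches the wall. No axial force develops.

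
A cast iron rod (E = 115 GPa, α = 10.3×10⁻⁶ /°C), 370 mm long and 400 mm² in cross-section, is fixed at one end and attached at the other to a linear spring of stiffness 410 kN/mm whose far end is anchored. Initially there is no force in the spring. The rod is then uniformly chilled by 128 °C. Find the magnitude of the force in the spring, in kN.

P ≈ 46.5 kN

Free thermal contraction: δ_free = αΔT L = 10.3×10⁻⁶ × 128 × 370 = 0.4878 mm.
With a force P in the spring, the elastic change of the rod is PL/(AE) and that of the spring is P/k; compatibility requires their sum to equal δ_free.
P [ L/(AE) + 1/k ] = δ_free → P [ 370/(400×115×10³) + 1/(410×10³) ] = 0.4878.
P = 0.4878 / 1.048×10⁻⁵ = 46540 N.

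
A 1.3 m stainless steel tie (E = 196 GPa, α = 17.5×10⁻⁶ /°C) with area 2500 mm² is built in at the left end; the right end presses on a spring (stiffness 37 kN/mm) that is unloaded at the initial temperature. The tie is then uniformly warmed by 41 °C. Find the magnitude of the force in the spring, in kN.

P ≈ 31.4 kN

The unrestrained thermal change is αΔT L = 17.5×10⁻⁶ × 41 × 1300 = 0.9327 mm.
Let P be the compressive force at the spring. The tie shortens elastically by PL/(AE) and the spring compresses by P/k; together these equal δ_free.
P [ L/(AE) + 1/k ] = δ_free → P [ 1300/(2500×196×10³) + 1/(37×10³) ] = 0.9327.
P = 0.9327 / 2.968×10⁻⁵ = 31430 N.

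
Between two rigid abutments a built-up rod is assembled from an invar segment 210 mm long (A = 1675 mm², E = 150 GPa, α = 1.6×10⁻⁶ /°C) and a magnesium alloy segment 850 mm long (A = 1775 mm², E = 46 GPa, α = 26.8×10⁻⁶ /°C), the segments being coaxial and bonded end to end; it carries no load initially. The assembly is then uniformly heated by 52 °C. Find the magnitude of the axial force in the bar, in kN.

P ≈ 107 kN (compressive)

If the supports were absent, the total length change would be Σ αᵢΔT Lᵢ = 1.6×10⁻⁶×52×210 + 26.8×10⁻⁶×52×850 = 1.202 mm.
Since the ends are fixed, an axial force P builds up, equal in every segment, with P · Σ Lᵢ/(AᵢEᵢ) = δ_free.
Σ Lᵢ/(AᵢEᵢ) = 210/(1675×150×10³) + 850/(1775×46×10³) = 1.125×10⁻⁵ mm/N.
So P = 1.202 / 1.125×10⁻⁵ = 106.9 kN, compressive.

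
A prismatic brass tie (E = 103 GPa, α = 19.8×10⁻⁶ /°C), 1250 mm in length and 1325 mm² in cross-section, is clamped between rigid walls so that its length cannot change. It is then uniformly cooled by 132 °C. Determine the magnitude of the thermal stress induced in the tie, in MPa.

σ ≈ 269 MPa (tensile)

With length fixed, the mechanical strain must cancel the thermal strain αΔT = 19.8×10⁻⁶ × 132 = 2613.6×10⁻⁶.
Hence σ = E·αΔT = 103×10³ × 2613.6×10⁻⁶ = 269.2 MPa, tensile.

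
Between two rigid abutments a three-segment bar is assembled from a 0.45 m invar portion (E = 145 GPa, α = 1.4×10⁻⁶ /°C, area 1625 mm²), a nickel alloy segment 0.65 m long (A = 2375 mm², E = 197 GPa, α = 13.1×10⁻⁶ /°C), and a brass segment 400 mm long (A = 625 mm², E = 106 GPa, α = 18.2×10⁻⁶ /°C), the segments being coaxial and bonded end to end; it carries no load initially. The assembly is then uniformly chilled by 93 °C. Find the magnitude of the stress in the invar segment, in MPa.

If the supports were absent, the total length change would be Σ αᵢΔT Lᵢ = 1.4×10⁻⁶×93×450 + 13.1×10⁻⁶×93×650 + 18.2×10⁻⁶×93×400 = 1.528 mm.
The rigid supports impose zero overall length change; the single axial force P common to all segments must satisfy P Σ Lᵢ/(AᵢEᵢ) = δ_free.
The series flexibility is Σ Lᵢ/(AᵢEᵢ) = 450/(1625×145×10³) + 650/(2375×197×10³) + 400/(625×106×10³) = 9.337×10⁻⁶ mm/N.
Hence P = δ_free / Σ(L/AE) = 1.528/9.337×10⁻⁶ = 163.6 kN (tensile).
σ_{invar} = P / A = 163600 / 1625 = 100.7 MPa.

σ ≈ 101 MPa (tensile)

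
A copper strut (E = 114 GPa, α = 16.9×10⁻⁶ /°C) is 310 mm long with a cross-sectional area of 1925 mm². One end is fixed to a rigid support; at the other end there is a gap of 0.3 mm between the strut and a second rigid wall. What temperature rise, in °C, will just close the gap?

ΔT ≈ 57.3 °C

The gap closes when αΔT L = 0.3 mm, since the strut is still unstressed at that instant.
So ΔT = g/(αL) = 0.3/(16.9×10⁻⁶ × 310) = 57.26 °C.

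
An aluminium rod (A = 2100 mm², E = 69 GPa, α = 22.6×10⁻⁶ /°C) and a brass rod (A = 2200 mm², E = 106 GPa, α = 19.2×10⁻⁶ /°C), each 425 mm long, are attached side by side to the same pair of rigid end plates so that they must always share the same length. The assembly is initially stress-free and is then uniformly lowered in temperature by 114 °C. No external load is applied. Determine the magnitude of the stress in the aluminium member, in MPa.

σ ≈ 16.5 MPa (tensile)

Equilibrium of a rigid end plate with no external load gives equal and opposite internal forces ±P in the two members. Since α_{aluminium} > α_{brass}, cooling drives the aluminium into tension and the brass into compression.
Compatibility of the two members (thermal + elastic change equal): (α₁ − α₂)ΔT = P·[1/(A₁E₁) + 1/(A₂E₂)].
|α₁ − α₂|·ΔT = 3.4×10⁻⁶ × 114 = 0.0003876.
1/(A₁E₁) + 1/(A₂E₂) = 1/(2100×69×10³) + 1/(2200×106×10³) = 1.119×10⁻⁸ N⁻¹.
So P = 0.0003876 / 1.119×10⁻⁸ = 34.64 kN.
σ_{aluminium} = P/A₁ = 34640/2100 = 16.5 MPa, tensile.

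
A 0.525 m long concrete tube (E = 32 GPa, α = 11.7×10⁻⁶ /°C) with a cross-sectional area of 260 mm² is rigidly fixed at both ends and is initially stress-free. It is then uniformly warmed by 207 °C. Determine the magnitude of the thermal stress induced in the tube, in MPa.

σ ≈ 77.5 MPa (compressive)

The supports are rigid, so the total axial strain is zero. The restrained thermal strain is ε = αΔT = 11.7×10⁻⁶ × 207 = 2421.9×10⁻⁶.
Hence σ = E·αΔT = 32×10³ × 2421.9×10⁻⁶ = 77.5 MPa, compressive.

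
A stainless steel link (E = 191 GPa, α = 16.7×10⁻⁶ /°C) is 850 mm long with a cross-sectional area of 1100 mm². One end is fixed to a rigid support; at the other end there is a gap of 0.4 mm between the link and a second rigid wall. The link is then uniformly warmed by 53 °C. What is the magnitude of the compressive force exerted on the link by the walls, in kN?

P ≈ 87.1 kN

Unrestrained expansion: δ_free = αΔT L = 16.7×10⁻⁶ × 53 × 850 = 0.7523 mm.
This exceeds the 0.4 mm gap, so the wall pushes back. The portion of expansion that must be recovered elastically is δ_free − gap = 0.7523 − 0.4 = 0.3523 mm.
So σ = E(δ_free − g)/L = 191×10³ × 0.3523/850 = 79.17 MPa.
Force on the wall = σA = 79.17 × 1100 mm² = 87.09 kN.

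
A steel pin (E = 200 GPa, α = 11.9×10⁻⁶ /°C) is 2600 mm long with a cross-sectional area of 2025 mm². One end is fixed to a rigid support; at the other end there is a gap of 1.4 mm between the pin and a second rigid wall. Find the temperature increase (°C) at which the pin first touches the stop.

ΔT ≈ 45.2 °C

Contact occurs when the free expansion equals the gap: αΔT L = 1.4 mm.
ΔT = 1.4 / (11.9×10⁻⁶ × 2600) = 45.25 °C.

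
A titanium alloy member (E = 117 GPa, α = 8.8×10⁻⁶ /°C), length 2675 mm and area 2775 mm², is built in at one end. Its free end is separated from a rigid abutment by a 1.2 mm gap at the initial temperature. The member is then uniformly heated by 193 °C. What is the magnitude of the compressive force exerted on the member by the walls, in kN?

Free thermal elongation = αΔT L = 8.8×10⁻⁶ × 193 × 2675 = 4.543 mm.
After closing the 1.2 mm clearance, 4.543 − 1.2 = 3.343 mm of expansion remains to be suppressed by the wall.
So σ = E(δ_free − g)/L = 117×10³ × 3.343/2675 = 146.2 MPa.
Force on the wall = σA = 146.2 × 2775 mm² = 405.8 kN.

P ≈ 406 kN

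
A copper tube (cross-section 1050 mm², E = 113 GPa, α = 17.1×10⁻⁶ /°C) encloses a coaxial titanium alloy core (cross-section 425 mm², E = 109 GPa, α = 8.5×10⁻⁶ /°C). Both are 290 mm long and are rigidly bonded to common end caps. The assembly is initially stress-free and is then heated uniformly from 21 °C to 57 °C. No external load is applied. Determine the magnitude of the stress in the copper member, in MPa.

The copper has the larger α, so on heating it would change length more than the titanium alloy if both were free. The rigid plates force a common final length, so the copper is put into compression and the titanium alloy into tension, with equal and opposite forces P (no external load).
Compatibility of the two members (thermal + elastic change equal): (α₁ − α₂)ΔT = P·[1/(A₁E₁) + 1/(A₂E₂)].
|α₁ − α₂|·ΔT = 8.6×10⁻⁶ × 36 = 0.0003096.
1/(A₁E₁) + 1/(A₂E₂) = 1/(1050×113×10³) + 1/(425×109×10³) = 3.001×10⁻⁸ N⁻¹.
P = 0.0003096 / 3.001×10⁻⁸ = 10310 N = 10.31 kN.
σ_{copper} = P/A₁ = 10310/1050 = 9.824 MPa, compressive.

σ ≈ 9.82 MPa (compressive)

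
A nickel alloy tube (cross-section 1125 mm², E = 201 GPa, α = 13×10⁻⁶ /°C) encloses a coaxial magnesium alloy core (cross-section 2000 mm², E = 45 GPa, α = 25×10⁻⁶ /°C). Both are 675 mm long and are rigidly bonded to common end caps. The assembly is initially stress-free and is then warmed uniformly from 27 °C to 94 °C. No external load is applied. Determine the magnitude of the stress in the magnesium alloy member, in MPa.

σ ≈ 25.9 MPa (compressive)

Both members must finish at the same length. With the larger α, the magnesium alloy tends to over-expand; the plates restrain it, putting the magnesium alloy in compression and the nickel alloy in tension. With no external load the two internal forces are equal and opposite, magnitude P.
Equating the net (thermal + elastic) strains gives |α₁ − α₂|·ΔT = P·[1/(A₁E₁) + 1/(A₂E₂)].
|α₁ − α₂|·ΔT = 12×10⁻⁶ × 67 = 0.000804.
1/(A₁E₁) + 1/(A₂E₂) = 1/(1125×201×10³) + 1/(2000×45×10³) = 1.553×10⁻⁸ N⁻¹.
P = 0.000804 / 1.553×10⁻⁸ = 51760 N = 51.76 kN.
σ_{magnesium alloy} = P/A₂ = 51760/2000 = 25.88 MPa, compressive.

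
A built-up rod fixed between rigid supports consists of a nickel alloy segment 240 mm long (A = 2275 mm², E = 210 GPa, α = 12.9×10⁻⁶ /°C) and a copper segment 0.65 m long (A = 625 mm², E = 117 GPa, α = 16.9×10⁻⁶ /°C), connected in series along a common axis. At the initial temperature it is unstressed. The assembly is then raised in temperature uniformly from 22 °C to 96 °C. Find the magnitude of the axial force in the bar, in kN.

P ≈ 111 kN (compressive)

With the walls removed the bar would change length by δ_free = Σ αᵢΔT Lᵢ = 12.9×10⁻⁶×74×240 + 16.9×10⁻⁶×74×650 = 1.042 mm.
The walls prevent any net length change, so an axial force P (same in every segment) develops. Compatibility: P · Σ Lᵢ/(AᵢEᵢ) = δ_free.
The series flexibility is Σ Lᵢ/(AᵢEᵢ) = 240/(2275×210×10³) + 650/(625×117×10³) = 9.391×10⁻⁶ mm/N.
So P = 1.042 / 9.391×10⁻⁶ = 111 kN, compressive.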